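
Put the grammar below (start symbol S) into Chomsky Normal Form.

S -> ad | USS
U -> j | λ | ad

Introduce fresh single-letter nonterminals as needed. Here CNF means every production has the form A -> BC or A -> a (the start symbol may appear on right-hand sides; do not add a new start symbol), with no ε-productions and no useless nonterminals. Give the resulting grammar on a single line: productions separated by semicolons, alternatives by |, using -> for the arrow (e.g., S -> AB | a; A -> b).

Nullable: {U}; after ε-elimination: S -> SS | ad | USS; U -> j | ad.
No unit productions to eliminate.
TERM: introduce A -> a, B -> d and substitute in every rule of length ≥2.
BIN: S -> USS becomes S -> UC, C -> SS.

S -> AB | SS | UC; A -> a; B -> d; C -> SS; U -> j | AB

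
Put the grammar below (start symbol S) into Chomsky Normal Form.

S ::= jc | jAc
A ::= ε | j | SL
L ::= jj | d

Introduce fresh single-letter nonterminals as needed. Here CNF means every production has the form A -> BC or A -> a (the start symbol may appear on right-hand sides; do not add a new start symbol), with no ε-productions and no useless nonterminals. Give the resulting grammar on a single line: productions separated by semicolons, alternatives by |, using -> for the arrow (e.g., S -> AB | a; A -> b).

S -> BC | BD; A -> j | SL; B -> j; C -> c; D -> AC; L -> d | BB

Nullable: {A}; after ε-elimination: S -> jc | jAc; A -> j | SL; L -> d | jj.
No unit productions to eliminate.
TERM: introduce C -> c, B -> j and substitute in every rule of length ≥2.
BIN: S -> BAC becomes S -> BD, D -> AC.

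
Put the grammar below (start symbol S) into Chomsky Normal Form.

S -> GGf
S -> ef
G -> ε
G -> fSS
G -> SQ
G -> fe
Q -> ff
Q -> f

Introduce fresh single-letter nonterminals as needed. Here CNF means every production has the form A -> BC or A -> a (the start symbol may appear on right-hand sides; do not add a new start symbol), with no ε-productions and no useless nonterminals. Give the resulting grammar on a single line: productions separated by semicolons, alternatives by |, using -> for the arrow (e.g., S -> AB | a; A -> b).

S -> f | BA | GA | GD; A -> f; B -> e; C -> SS; D -> GA; G -> AB | AC | SQ; Q -> f | AA

Nullable: {G}; after ε-elimination: S -> f | Gf | ef | GGf; G -> SQ | fe | fSS; Q -> f | ff.
No unit productions to eliminate.
TERM: introduce B -> e, A -> f and substitute in every rule of length ≥2.
BIN: G -> ASS becomes G -> AC, C -> SS; S -> GGA becomes S -> GD, D -> GA.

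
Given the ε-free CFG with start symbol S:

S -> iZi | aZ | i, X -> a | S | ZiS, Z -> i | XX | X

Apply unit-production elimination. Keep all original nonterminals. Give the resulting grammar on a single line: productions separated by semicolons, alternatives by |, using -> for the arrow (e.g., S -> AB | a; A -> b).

S -> i | aZ | iZi; X -> a | i | aZ | ZiS | iZi; Z -> a | i | XX | aZ | ZiS | iZi

Unit productions: X->S, Z->X.
Unit pairs (A ⇒* B via units): (X,S), (Z,S), (Z,X).
S: inherits non-unit rules of {S} → aZ | i | iZi.
X: inherits non-unit rules of {S, X} → ZiS | a | aZ | i | iZi.
Z: inherits non-unit rules of {S, X, Z} → XX | ZiS | a | aZ | i | iZi.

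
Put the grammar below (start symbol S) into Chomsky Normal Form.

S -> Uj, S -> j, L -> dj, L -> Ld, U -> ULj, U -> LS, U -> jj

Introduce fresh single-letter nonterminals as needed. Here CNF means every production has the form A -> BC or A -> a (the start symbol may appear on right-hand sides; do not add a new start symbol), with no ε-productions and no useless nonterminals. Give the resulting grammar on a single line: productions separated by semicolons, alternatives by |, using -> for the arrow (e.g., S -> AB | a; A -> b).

No ε-productions.
No unit productions to eliminate.
TERM: introduce A -> d, B -> j and substitute in every rule of length ≥2.
BIN: U -> ULB becomes U -> UC, C -> LB.

S -> j | UB; A -> d; B -> j; C -> LB; L -> AB | LA; U -> BB | LS | UC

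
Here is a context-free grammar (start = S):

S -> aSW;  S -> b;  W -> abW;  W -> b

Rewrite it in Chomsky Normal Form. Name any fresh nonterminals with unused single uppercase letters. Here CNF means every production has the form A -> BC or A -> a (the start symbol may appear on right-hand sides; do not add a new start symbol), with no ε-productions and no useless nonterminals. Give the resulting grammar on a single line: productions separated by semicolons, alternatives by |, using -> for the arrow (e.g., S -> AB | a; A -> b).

No ε-productions.
No unit productions to eliminate.
TERM: introduce A -> a, B -> b and substitute in every rule of length ≥2.
BIN: S -> ASW becomes S -> AC, C -> SW; W -> ABW becomes W -> AD, D -> BW.

S -> b | AC; A -> a; B -> b; C -> SW; D -> BW; W -> b | AD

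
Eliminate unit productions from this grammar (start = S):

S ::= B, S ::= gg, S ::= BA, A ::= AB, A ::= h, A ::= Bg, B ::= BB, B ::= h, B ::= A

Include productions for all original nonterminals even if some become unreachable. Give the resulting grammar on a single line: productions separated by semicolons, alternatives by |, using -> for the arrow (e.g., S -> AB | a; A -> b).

Unit productions: B->A, S->B.
Unit pairs (A ⇒* B via units): (B,A), (S,A), (S,B).
S: inherits non-unit rules of {A, B, S} → AB | BA | BB | Bg | gg | h.
A: inherits non-unit rules of {A} → AB | Bg | h.
B: inherits non-unit rules of {A, B} → AB | BB | Bg | h.

S -> h | AB | BA | BB | Bg | gg; A -> h | AB | Bg; B -> h | AB | BB | Bg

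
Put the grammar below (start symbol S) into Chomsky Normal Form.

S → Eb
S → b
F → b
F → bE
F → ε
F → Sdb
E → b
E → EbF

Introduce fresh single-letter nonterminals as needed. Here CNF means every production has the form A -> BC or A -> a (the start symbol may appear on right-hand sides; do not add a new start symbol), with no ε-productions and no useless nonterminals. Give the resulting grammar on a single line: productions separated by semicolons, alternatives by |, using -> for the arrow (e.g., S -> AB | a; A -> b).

Nullable: {F}; after ε-elimination: S -> b | Eb; E -> b | Eb | EbF; F -> b | bE | Sdb.
No unit productions to eliminate.
TERM: introduce A -> b, B -> d and substitute in every rule of length ≥2.
BIN: E -> EAF becomes E -> EC, C -> AF; F -> SBA becomes F -> SD, D -> BA.

S -> b | EA; A -> b; B -> d; C -> AF; D -> BA; E -> b | EA | EC; F -> b | AE | SD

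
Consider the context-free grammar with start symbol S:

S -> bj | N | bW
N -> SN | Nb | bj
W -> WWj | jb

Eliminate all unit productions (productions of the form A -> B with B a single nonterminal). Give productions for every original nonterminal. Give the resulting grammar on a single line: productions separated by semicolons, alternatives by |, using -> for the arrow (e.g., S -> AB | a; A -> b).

Unit productions: S->N.
Unit pairs (A ⇒* B via units): (S,N).
S: inherits non-unit rules of {N, S} → Nb | SN | bW | bj.
N: inherits non-unit rules of {N} → Nb | SN | bj.
W: inherits non-unit rules of {W} → WWj | jb.

S -> Nb | SN | bW | bj; N -> Nb | SN | bj; W -> jb | WWj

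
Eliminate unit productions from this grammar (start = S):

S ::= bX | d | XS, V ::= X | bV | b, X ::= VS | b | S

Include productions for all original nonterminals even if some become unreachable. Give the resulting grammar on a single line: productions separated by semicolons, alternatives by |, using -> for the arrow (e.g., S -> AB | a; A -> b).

S -> d | XS | bX; V -> b | d | VS | XS | bV | bX; X -> b | d | VS | XS | bX

Unit productions: V->X, X->S.
Unit pairs (A ⇒* B via units): (V,S), (V,X), (X,S).
S: inherits non-unit rules of {S} → XS | bX | d.
V: inherits non-unit rules of {S, V, X} → VS | XS | b | bV | bX | d.
X: inherits non-unit rules of {S, X} → VS | XS | b | bX | d.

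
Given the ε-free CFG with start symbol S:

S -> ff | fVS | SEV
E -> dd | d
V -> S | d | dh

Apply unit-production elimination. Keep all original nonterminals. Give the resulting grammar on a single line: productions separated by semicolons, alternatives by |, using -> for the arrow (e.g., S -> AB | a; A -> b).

Unit productions: V->S.
Unit pairs (A ⇒* B via units): (V,S).
S: inherits non-unit rules of {S} → SEV | fVS | ff.
E: inherits non-unit rules of {E} → d | dd.
V: inherits non-unit rules of {S, V} → SEV | d | dh | fVS | ff.

S -> ff | SEV | fVS; E -> d | dd; V -> d | dh | ff | SEV | fVS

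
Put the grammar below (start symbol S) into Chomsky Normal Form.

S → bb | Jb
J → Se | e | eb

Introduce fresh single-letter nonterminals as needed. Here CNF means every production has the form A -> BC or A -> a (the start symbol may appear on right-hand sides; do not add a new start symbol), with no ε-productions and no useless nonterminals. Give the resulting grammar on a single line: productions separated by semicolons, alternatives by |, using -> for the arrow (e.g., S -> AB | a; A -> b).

No ε-productions.
No unit productions to eliminate.
TERM: introduce B -> b, A -> e and substitute in every rule of length ≥2.

S -> BB | JB; A -> e; B -> b; J -> e | AB | SA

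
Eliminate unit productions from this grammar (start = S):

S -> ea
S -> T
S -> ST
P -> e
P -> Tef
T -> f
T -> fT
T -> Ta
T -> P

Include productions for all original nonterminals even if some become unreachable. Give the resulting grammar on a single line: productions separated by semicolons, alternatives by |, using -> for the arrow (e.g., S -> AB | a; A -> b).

Unit productions: S->T, T->P.
Unit pairs (A ⇒* B via units): (S,P), (S,T), (T,P).
S: inherits non-unit rules of {P, S, T} → ST | Ta | Tef | e | ea | f | fT.
P: inherits non-unit rules of {P} → Tef | e.
T: inherits non-unit rules of {P, T} → Ta | Tef | e | f | fT.

S -> e | f | ST | Ta | ea | fT | Tef; P -> e | Tef; T -> e | f | Ta | fT | Tef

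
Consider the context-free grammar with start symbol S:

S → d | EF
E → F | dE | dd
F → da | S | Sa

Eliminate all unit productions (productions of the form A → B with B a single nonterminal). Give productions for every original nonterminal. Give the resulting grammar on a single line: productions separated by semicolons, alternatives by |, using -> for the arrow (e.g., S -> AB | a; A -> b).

S -> d | EF; E -> d | EF | Sa | dE | da | dd; F -> d | EF | Sa | da

Unit productions: E->F, F->S.
Unit pairs (A ⇒* B via units): (E,F), (E,S), (F,S).
S: inherits non-unit rules of {S} → EF | d.
E: inherits non-unit rules of {E, F, S} → EF | Sa | d | dE | da | dd.
F: inherits non-unit rules of {F, S} → EF | Sa | d | da.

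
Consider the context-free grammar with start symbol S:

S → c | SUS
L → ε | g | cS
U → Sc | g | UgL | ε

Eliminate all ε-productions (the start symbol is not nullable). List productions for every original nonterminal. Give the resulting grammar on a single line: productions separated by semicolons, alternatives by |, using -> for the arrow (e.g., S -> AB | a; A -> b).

Nullable set: {L, U}.
S -> SUS: U nullable, giving SS | SUS.
Drop L -> ε.
Drop U -> ε.
U -> UgL: U, L nullable, giving Ug | UgL | g | gL.
Unchanged (no nullable symbols): S -> c; L -> cS; L -> g; U -> Sc; U -> g.

S -> c | SS | SUS; L -> g | cS; U -> g | Sc | Ug | gL | UgL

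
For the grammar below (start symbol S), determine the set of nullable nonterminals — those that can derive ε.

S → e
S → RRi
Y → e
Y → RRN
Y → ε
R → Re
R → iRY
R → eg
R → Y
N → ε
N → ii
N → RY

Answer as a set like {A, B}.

Directly nullable (have an ε-rule): {N, Y}.
R is nullable via R -> Y (every symbol on the right is already known nullable).
Not nullable: S — each has a terminal in every rule's right-hand side or depends on a non-nullable symbol.

{N, R, Y}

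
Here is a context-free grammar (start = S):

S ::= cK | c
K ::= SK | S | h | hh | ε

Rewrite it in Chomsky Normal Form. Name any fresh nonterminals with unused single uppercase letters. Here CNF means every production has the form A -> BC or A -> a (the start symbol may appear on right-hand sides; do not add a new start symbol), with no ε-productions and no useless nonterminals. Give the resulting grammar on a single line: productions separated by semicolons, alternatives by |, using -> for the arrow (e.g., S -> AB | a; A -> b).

S -> c | AK; A -> c; B -> h; K -> c | h | AK | BB | SK

Nullable: {K}; after ε-elimination: S -> c | cK; K -> S | h | SK | hh.
After unit-elimination: S -> c | cK; K -> c | h | SK | cK | hh.
TERM: introduce A -> c, B -> h and substitute in every rule of length ≥2.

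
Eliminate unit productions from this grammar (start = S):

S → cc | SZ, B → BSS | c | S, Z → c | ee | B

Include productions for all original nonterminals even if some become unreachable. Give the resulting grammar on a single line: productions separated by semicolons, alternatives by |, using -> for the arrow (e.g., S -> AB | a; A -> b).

S -> SZ | cc; B -> c | SZ | cc | BSS; Z -> c | SZ | cc | ee | BSS

Unit productions: B->S, Z->B.
Unit pairs (A ⇒* B via units): (B,S), (Z,B), (Z,S).
S: inherits non-unit rules of {S} → SZ | cc.
B: inherits non-unit rules of {B, S} → BSS | SZ | c | cc.
Z: inherits non-unit rules of {B, S, Z} → BSS | SZ | c | cc | ee.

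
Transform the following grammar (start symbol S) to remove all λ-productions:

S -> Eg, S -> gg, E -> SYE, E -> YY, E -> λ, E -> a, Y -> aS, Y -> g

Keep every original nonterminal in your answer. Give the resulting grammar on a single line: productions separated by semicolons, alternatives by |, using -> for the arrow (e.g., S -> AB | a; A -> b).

Nullable set: {E}.
S -> Eg: E nullable, giving Eg | g.
Drop E -> λ.
E -> SYE: E nullable, giving SY | SYE.
Unchanged (no nullable symbols): S -> gg; E -> YY; E -> a; Y -> aS; Y -> g.

S -> g | Eg | gg; E -> a | SY | YY | SYE; Y -> g | aS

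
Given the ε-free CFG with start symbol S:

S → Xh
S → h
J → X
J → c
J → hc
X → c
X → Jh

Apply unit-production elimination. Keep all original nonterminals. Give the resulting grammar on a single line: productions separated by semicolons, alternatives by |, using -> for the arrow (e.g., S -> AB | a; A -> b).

S -> h | Xh; J -> c | Jh | hc; X -> c | Jh

Unit productions: J->X.
Unit pairs (A ⇒* B via units): (J,X).
S: inherits non-unit rules of {S} → Xh | h.
J: inherits non-unit rules of {J, X} → Jh | c | hc.
X: inherits non-unit rules of {X} → Jh | c.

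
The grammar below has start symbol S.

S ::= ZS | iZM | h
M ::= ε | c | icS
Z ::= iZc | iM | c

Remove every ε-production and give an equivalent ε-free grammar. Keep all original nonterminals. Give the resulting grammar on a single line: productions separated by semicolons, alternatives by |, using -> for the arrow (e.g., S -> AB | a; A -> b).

Nullable set: {M}.
S -> iZM: M nullable, giving iZ | iZM.
Drop M -> ε.
Z -> iM: M nullable, giving i | iM.
Unchanged (no nullable symbols): S -> ZS; S -> h; M -> c; M -> icS; Z -> c; Z -> iZc.

S -> h | ZS | iZ | iZM; M -> c | icS; Z -> c | i | iM | iZc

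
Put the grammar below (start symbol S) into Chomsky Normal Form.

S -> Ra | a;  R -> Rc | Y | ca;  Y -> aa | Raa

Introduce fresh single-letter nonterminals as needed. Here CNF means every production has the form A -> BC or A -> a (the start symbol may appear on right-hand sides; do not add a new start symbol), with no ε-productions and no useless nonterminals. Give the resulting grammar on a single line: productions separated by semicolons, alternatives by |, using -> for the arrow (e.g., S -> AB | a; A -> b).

No ε-productions.
After unit-elimination: S -> a | Ra; R -> Rc | aa | ca | Raa; Y -> aa | Raa.
TERM: introduce A -> a, B -> c and substitute in every rule of length ≥2.
BIN: R -> RAA becomes R -> RC, C -> AA; Y -> RAA becomes Y -> RD, D -> AA.
Drop unreachable/unproductive: Y.

S -> a | RA; A -> a; B -> c; C -> AA; R -> AA | BA | RB | RC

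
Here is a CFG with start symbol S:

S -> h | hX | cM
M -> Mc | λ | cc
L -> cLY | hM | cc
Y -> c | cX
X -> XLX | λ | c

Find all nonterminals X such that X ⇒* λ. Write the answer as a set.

{M, X}

Directly nullable (have an ε-rule): {M, X}.
Not nullable: L, S, Y — each has a terminal in every rule's right-hand side or depends on a non-nullable symbol.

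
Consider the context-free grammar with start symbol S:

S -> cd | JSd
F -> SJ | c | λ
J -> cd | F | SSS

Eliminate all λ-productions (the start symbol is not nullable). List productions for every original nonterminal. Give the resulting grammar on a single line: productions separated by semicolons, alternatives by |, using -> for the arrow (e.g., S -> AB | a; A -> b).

S -> Sd | cd | JSd; F -> S | c | SJ; J -> F | cd | SSS

Nullable set: {F, J}.
S -> JSd: J nullable, giving JSd | Sd.
Drop F -> λ.
F -> SJ: J nullable, giving S | SJ.
J -> F: F nullable, giving F.
Unchanged (no nullable symbols): S -> cd; F -> c; J -> SSS; J -> cd.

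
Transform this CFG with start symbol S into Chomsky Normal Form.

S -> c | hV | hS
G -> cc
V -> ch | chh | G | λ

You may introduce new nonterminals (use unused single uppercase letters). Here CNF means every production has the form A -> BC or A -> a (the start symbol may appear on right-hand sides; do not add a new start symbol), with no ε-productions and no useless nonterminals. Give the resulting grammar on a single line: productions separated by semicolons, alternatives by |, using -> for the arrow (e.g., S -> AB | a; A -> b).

Nullable: {V}; after ε-elimination: S -> c | h | hS | hV; G -> cc; V -> G | ch | chh.
After unit-elimination: S -> c | h | hS | hV; G -> cc; V -> cc | ch | chh.
TERM: introduce A -> c, B -> h and substitute in every rule of length ≥2.
BIN: V -> ABB becomes V -> AC, C -> BB.
Drop unreachable/unproductive: G.

S -> c | h | BS | BV; A -> c; B -> h; C -> BB; V -> AA | AB | AC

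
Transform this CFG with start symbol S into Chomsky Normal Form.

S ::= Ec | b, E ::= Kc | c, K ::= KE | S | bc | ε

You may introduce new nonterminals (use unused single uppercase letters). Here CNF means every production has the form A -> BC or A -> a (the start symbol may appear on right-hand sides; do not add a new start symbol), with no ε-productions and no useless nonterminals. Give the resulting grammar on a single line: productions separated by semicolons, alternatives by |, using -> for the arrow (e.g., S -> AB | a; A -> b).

Nullable: {K}; after ε-elimination: S -> b | Ec; E -> c | Kc; K -> E | S | KE | bc.
After unit-elimination: S -> b | Ec; E -> c | Kc; K -> b | c | Ec | KE | Kc | bc.
TERM: introduce B -> b, A -> c and substitute in every rule of length ≥2.

S -> b | EA; A -> c; B -> b; E -> c | KA; K -> b | c | BA | EA | KA | KE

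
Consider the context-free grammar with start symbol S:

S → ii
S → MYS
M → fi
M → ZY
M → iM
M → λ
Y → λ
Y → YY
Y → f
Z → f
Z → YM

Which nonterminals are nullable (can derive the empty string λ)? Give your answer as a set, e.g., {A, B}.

Directly nullable (have an ε-rule): {M, Y}.
Z is nullable via Z -> YM (every symbol on the right is already known nullable).
Not nullable: S — each has a terminal in every rule's right-hand side or depends on a non-nullable symbol.

{M, Y, Z}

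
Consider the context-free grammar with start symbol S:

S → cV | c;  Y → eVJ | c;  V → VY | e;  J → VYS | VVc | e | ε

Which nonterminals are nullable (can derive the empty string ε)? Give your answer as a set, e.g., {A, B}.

{J}

Directly nullable (have an ε-rule): {J}.
Not nullable: S, V, Y — each has a terminal in every rule's right-hand side or depends on a non-nullable symbol.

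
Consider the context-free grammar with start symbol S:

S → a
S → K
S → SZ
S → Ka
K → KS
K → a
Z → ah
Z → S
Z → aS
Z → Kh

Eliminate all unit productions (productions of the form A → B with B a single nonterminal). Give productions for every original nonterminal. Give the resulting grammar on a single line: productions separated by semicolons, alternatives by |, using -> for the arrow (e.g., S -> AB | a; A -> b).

S -> a | KS | Ka | SZ; K -> a | KS; Z -> a | KS | Ka | Kh | SZ | aS | ah

Unit productions: S->K, Z->S.
Unit pairs (A ⇒* B via units): (S,K), (Z,K), (Z,S).
S: inherits non-unit rules of {K, S} → KS | Ka | SZ | a.
K: inherits non-unit rules of {K} → KS | a.
Z: inherits non-unit rules of {K, S, Z} → KS | Ka | Kh | SZ | a | aS | ah.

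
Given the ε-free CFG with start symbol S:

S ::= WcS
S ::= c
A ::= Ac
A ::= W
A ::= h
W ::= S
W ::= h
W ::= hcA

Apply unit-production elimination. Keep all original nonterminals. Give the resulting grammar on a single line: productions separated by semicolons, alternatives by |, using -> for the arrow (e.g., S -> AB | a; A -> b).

Unit productions: A->W, W->S.
Unit pairs (A ⇒* B via units): (A,S), (A,W), (W,S).
S: inherits non-unit rules of {S} → WcS | c.
A: inherits non-unit rules of {A, S, W} → Ac | WcS | c | h | hcA.
W: inherits non-unit rules of {S, W} → WcS | c | h | hcA.

S -> c | WcS; A -> c | h | Ac | WcS | hcA; W -> c | h | WcS | hcA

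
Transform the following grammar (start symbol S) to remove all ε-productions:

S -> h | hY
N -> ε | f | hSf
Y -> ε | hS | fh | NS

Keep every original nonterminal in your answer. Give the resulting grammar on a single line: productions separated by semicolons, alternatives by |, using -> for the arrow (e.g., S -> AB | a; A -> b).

S -> h | hY; N -> f | hSf; Y -> S | NS | fh | hS

Nullable set: {N, Y}.
S -> hY: Y nullable, giving h | hY.
Drop N -> ε.
Drop Y -> ε.
Y -> NS: N nullable, giving NS | S.
Unchanged (no nullable symbols): S -> h; N -> f; N -> hSf; Y -> fh; Y -> hS.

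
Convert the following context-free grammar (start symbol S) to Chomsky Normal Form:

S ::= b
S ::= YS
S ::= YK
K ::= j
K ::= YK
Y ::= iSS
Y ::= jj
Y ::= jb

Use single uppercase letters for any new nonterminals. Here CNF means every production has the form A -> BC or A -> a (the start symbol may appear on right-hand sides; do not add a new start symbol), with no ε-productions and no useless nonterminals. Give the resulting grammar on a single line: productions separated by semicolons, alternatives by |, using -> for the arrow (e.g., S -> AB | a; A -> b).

S -> b | YK | YS; A -> i; B -> j; C -> b; D -> SS; K -> j | YK; Y -> AD | BB | BC

No ε-productions.
No unit productions to eliminate.
TERM: introduce C -> b, A -> i, B -> j and substitute in every rule of length ≥2.
BIN: Y -> ASS becomes Y -> AD, D -> SS.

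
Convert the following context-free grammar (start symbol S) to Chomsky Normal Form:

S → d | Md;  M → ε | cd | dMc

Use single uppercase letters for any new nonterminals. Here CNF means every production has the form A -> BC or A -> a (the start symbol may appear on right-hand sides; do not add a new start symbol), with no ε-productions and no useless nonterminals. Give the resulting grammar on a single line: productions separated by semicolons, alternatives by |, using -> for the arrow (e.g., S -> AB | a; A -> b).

Nullable: {M}; after ε-elimination: S -> d | Md; M -> cd | dc | dMc.
No unit productions to eliminate.
TERM: introduce A -> c, B -> d and substitute in every rule of length ≥2.
BIN: M -> BMA becomes M -> BC, C -> MA.

S -> d | MB; A -> c; B -> d; C -> MA; M -> AB | BA | BC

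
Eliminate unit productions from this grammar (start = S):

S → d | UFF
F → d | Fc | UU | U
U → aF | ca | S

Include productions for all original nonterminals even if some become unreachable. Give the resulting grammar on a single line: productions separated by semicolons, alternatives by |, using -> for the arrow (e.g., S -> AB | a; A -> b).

S -> d | UFF; F -> d | Fc | UU | aF | ca | UFF; U -> d | aF | ca | UFF

Unit productions: F->U, U->S.
Unit pairs (A ⇒* B via units): (F,S), (F,U), (U,S).
S: inherits non-unit rules of {S} → UFF | d.
F: inherits non-unit rules of {F, S, U} → Fc | UFF | UU | aF | ca | d.
U: inherits non-unit rules of {S, U} → UFF | aF | ca | d.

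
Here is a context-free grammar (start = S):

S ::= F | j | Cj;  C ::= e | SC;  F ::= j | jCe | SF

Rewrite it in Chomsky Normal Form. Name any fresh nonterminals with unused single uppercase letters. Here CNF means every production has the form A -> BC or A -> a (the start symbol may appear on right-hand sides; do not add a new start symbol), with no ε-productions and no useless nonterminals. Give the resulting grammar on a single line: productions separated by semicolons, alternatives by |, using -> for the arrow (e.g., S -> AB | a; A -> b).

S -> j | AE | CA | SF; A -> j; B -> e; C -> e | SC; D -> CB; E -> CB; F -> j | AD | SF

No ε-productions.
After unit-elimination: S -> j | Cj | SF | jCe; C -> e | SC; F -> j | SF | jCe.
TERM: introduce B -> e, A -> j and substitute in every rule of length ≥2.
BIN: F -> ACB becomes F -> AD, D -> CB; S -> ACB becomes S -> AE, E -> CB.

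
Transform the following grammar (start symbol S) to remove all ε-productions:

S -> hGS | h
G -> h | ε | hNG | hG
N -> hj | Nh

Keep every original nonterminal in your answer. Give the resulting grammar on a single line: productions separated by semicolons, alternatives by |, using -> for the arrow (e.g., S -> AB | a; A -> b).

Nullable set: {G}.
S -> hGS: G nullable, giving hGS | hS.
Drop G -> ε.
G -> hG: G nullable, giving h | hG.
G -> hNG: G nullable, giving hN | hNG.
Unchanged (no nullable symbols): S -> h; G -> h; N -> Nh; N -> hj.

S -> h | hS | hGS; G -> h | hG | hN | hNG; N -> Nh | hj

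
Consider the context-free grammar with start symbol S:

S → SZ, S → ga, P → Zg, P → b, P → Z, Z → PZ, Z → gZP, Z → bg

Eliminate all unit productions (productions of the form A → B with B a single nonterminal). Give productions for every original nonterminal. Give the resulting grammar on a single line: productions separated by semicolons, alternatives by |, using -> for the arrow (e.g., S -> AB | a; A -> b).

S -> SZ | ga; P -> b | PZ | Zg | bg | gZP; Z -> PZ | bg | gZP

Unit productions: P->Z.
Unit pairs (A ⇒* B via units): (P,Z).
S: inherits non-unit rules of {S} → SZ | ga.
P: inherits non-unit rules of {P, Z} → PZ | Zg | b | bg | gZP.
Z: inherits non-unit rules of {Z} → PZ | bg | gZP.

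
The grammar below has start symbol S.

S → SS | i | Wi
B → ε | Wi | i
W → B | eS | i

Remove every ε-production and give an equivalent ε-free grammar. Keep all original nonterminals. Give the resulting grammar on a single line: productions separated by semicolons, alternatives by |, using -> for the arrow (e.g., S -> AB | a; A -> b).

S -> i | SS | Wi; B -> i | Wi; W -> B | i | eS

Nullable set: {B, W}.
S -> Wi: W nullable, giving Wi | i.
Drop B -> ε.
B -> Wi: W nullable, giving Wi | i.
W -> B: B nullable, giving B.
Unchanged (no nullable symbols): S -> SS; S -> i; B -> i; W -> eS; W -> i.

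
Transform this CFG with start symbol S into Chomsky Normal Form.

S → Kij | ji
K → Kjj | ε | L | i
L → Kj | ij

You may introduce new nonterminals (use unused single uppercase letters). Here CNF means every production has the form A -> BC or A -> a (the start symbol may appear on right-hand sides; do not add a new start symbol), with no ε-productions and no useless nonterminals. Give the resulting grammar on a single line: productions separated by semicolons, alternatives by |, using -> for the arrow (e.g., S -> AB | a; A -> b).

Nullable: {K}; after ε-elimination: S -> ij | ji | Kij; K -> L | i | jj | Kjj; L -> j | Kj | ij.
After unit-elimination: S -> ij | ji | Kij; K -> i | j | Kj | ij | jj | Kjj; L -> j | Kj | ij.
TERM: introduce B -> i, A -> j and substitute in every rule of length ≥2.
BIN: K -> KAA becomes K -> KC, C -> AA; S -> KBA becomes S -> KD, D -> BA.
Drop unreachable/unproductive: L.

S -> AB | BA | KD; A -> j; B -> i; C -> AA; D -> BA; K -> i | j | AA | BA | KA | KC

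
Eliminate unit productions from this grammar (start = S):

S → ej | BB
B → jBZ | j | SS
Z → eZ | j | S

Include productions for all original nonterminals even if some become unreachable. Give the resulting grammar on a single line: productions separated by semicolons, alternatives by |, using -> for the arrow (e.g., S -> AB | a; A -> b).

S -> BB | ej; B -> j | SS | jBZ; Z -> j | BB | eZ | ej

Unit productions: Z->S.
Unit pairs (A ⇒* B via units): (Z,S).
S: inherits non-unit rules of {S} → BB | ej.
B: inherits non-unit rules of {B} → SS | j | jBZ.
Z: inherits non-unit rules of {S, Z} → BB | eZ | ej | j.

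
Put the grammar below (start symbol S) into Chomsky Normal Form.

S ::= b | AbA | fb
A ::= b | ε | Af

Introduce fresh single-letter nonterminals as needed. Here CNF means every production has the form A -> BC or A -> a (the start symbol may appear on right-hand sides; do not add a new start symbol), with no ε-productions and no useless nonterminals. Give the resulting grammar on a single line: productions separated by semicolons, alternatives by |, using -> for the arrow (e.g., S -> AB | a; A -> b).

Nullable: {A}; after ε-elimination: S -> b | Ab | bA | fb | AbA; A -> b | f | Af.
No unit productions to eliminate.
TERM: introduce C -> b, B -> f and substitute in every rule of length ≥2.
BIN: S -> ACA becomes S -> AD, D -> CA.

S -> b | AC | AD | BC | CA; A -> b | f | AB; B -> f; C -> b; D -> CA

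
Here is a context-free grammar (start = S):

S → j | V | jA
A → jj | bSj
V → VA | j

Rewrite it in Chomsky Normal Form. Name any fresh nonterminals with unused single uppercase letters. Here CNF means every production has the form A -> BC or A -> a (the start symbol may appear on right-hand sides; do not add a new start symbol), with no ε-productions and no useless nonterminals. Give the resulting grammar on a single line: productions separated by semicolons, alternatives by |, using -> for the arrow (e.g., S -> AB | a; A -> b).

No ε-productions.
After unit-elimination: S -> j | VA | jA; A -> jj | bSj; V -> j | VA.
TERM: introduce B -> b, C -> j and substitute in every rule of length ≥2.
BIN: A -> BSC becomes A -> BD, D -> SC.

S -> j | CA | VA; A -> BD | CC; B -> b; C -> j; D -> SC; V -> j | VA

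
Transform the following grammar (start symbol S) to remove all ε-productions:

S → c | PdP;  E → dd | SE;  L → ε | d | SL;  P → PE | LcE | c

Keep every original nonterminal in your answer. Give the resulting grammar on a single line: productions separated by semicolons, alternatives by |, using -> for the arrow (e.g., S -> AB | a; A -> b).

S -> c | PdP; E -> SE | dd; L -> S | d | SL; P -> c | PE | cE | LcE

Nullable set: {L}.
Drop L -> ε.
L -> SL: L nullable, giving S | SL.
P -> LcE: L nullable, giving LcE | cE.
Unchanged (no nullable symbols): S -> PdP; S -> c; E -> SE; E -> dd; L -> d; P -> PE; P -> c.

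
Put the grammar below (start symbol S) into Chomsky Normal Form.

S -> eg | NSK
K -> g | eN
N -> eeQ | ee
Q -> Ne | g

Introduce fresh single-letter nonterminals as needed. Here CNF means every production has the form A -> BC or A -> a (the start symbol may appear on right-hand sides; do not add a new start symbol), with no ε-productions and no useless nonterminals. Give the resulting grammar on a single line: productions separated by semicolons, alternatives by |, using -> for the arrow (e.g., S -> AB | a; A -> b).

No ε-productions.
No unit productions to eliminate.
TERM: introduce A -> e, B -> g and substitute in every rule of length ≥2.
BIN: N -> AAQ becomes N -> AC, C -> AQ; S -> NSK becomes S -> ND, D -> SK.

S -> AB | ND; A -> e; B -> g; C -> AQ; D -> SK; K -> g | AN; N -> AA | AC; Q -> g | NA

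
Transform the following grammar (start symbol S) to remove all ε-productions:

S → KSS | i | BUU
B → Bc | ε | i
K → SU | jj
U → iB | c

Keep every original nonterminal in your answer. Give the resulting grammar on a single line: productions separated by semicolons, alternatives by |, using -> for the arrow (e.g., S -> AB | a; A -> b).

Nullable set: {B}.
S -> BUU: B nullable, giving BUU | UU.
Drop B -> ε.
B -> Bc: B nullable, giving Bc | c.
U -> iB: B nullable, giving i | iB.
Unchanged (no nullable symbols): S -> KSS; S -> i; B -> i; K -> SU; K -> jj; U -> c.

S -> i | UU | BUU | KSS; B -> c | i | Bc; K -> SU | jj; U -> c | i | iB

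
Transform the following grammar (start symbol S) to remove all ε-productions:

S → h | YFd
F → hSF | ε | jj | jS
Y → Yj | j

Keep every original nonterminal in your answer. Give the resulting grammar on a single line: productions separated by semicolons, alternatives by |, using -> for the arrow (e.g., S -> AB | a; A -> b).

S -> h | Yd | YFd; F -> hS | jS | jj | hSF; Y -> j | Yj

Nullable set: {F}.
S -> YFd: F nullable, giving YFd | Yd.
Drop F -> ε.
F -> hSF: F nullable, giving hS | hSF.
Unchanged (no nullable symbols): S -> h; F -> jS; F -> jj; Y -> Yj; Y -> j.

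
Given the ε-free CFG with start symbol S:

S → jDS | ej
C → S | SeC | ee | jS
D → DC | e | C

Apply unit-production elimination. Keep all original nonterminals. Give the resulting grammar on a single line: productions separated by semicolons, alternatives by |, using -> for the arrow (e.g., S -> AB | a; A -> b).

S -> ej | jDS; C -> ee | ej | jS | SeC | jDS; D -> e | DC | ee | ej | jS | SeC | jDS

Unit productions: C->S, D->C.
Unit pairs (A ⇒* B via units): (C,S), (D,C), (D,S).
S: inherits non-unit rules of {S} → ej | jDS.
C: inherits non-unit rules of {C, S} → SeC | ee | ej | jDS | jS.
D: inherits non-unit rules of {C, D, S} → DC | SeC | e | ee | ej | jDS | jS.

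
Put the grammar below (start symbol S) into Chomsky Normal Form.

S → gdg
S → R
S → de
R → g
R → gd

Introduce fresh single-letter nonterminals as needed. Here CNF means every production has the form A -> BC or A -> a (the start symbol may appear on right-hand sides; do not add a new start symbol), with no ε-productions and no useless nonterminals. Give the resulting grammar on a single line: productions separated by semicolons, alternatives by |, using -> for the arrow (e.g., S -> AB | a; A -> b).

No ε-productions.
After unit-elimination: S -> g | de | gd | gdg; R -> g | gd.
TERM: introduce B -> d, C -> e, A -> g and substitute in every rule of length ≥2.
BIN: S -> ABA becomes S -> AD, D -> BA.
Drop unreachable/unproductive: R.

S -> g | AB | AD | BC; A -> g; B -> d; C -> e; D -> BA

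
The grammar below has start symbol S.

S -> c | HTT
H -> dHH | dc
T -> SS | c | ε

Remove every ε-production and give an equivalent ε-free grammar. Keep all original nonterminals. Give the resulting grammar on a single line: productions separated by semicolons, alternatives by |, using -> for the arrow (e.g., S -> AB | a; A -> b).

Nullable set: {T}.
S -> HTT: T, T nullable, giving H | HT | HTT.
Drop T -> ε.
Unchanged (no nullable symbols): S -> c; H -> dHH; H -> dc; T -> SS; T -> c.

S -> H | c | HT | HTT; H -> dc | dHH; T -> c | SS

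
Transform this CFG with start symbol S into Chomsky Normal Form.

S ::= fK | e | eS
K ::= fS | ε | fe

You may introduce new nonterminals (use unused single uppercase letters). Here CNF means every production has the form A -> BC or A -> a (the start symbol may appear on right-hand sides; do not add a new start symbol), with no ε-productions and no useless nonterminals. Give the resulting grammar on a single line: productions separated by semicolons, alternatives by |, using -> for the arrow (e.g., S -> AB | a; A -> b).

S -> e | f | AK | BS; A -> f; B -> e; K -> AB | AS

Nullable: {K}; after ε-elimination: S -> e | f | eS | fK; K -> fS | fe.
No unit productions to eliminate.
TERM: introduce B -> e, A -> f and substitute in every rule of length ≥2.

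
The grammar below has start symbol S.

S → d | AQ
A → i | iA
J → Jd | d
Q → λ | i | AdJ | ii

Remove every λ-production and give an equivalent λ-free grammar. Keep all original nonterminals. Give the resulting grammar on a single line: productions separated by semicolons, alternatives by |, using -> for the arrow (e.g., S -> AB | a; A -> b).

S -> A | d | AQ; A -> i | iA; J -> d | Jd; Q -> i | ii | AdJ

Nullable set: {Q}.
S -> AQ: Q nullable, giving A | AQ.
Drop Q -> λ.
Unchanged (no nullable symbols): S -> d; A -> i; A -> iA; J -> Jd; J -> d; Q -> AdJ; Q -> i; Q -> ii.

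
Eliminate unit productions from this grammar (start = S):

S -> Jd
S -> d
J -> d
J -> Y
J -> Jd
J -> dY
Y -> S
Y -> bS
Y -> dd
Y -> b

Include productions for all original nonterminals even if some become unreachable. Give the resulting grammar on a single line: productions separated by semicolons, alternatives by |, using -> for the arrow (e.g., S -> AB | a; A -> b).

Unit productions: J->Y, Y->S.
Unit pairs (A ⇒* B via units): (J,S), (J,Y), (Y,S).
S: inherits non-unit rules of {S} → Jd | d.
J: inherits non-unit rules of {J, S, Y} → Jd | b | bS | d | dY | dd.
Y: inherits non-unit rules of {S, Y} → Jd | b | bS | d | dd.

S -> d | Jd; J -> b | d | Jd | bS | dY | dd; Y -> b | d | Jd | bS | dd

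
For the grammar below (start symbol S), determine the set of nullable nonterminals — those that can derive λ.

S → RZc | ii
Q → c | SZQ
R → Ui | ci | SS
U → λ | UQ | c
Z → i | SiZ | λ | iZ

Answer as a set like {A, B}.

Directly nullable (have an ε-rule): {U, Z}.
Not nullable: Q, R, S — each has a terminal in every rule's right-hand side or depends on a non-nullable symbol.

{U, Z}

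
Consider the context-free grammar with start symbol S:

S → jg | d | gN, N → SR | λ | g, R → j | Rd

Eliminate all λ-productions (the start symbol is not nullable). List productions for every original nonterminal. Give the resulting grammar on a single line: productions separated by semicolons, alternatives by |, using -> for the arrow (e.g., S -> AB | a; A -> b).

S -> d | g | gN | jg; N -> g | SR; R -> j | Rd

Nullable set: {N}.
S -> gN: N nullable, giving g | gN.
Drop N -> λ.
Unchanged (no nullable symbols): S -> d; S -> jg; N -> SR; N -> g; R -> Rd; R -> j.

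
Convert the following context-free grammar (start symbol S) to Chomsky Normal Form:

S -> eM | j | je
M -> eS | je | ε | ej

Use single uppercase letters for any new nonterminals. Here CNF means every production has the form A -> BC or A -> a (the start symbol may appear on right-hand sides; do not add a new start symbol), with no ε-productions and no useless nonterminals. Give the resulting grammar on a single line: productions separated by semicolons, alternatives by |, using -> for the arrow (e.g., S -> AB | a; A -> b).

S -> e | j | AM | BA; A -> e; B -> j; M -> AB | AS | BA

Nullable: {M}; after ε-elimination: S -> e | j | eM | je; M -> eS | ej | je.
No unit productions to eliminate.
TERM: introduce A -> e, B -> j and substitute in every rule of length ≥2.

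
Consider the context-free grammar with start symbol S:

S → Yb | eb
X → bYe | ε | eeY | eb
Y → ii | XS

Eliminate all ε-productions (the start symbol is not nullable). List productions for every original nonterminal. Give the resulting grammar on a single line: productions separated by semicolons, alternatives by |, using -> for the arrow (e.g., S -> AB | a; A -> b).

Nullable set: {X}.
Drop X -> ε.
Y -> XS: X nullable, giving S | XS.
Unchanged (no nullable symbols): S -> Yb; S -> eb; X -> bYe; X -> eb; X -> eeY; Y -> ii.

S -> Yb | eb; X -> eb | bYe | eeY; Y -> S | XS | ii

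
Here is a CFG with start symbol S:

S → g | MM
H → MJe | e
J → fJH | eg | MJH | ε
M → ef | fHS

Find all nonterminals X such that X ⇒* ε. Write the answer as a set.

{J}

Directly nullable (have an ε-rule): {J}.
Not nullable: H, M, S — each has a terminal in every rule's right-hand side or depends on a non-nullable symbol.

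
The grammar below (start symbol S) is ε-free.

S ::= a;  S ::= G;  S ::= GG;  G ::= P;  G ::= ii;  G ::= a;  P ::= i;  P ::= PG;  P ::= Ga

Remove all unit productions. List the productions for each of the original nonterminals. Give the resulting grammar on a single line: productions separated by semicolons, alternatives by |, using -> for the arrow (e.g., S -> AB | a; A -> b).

S -> a | i | GG | Ga | PG | ii; G -> a | i | Ga | PG | ii; P -> i | Ga | PG

Unit productions: G->P, S->G.
Unit pairs (A ⇒* B via units): (G,P), (S,G), (S,P).
S: inherits non-unit rules of {G, P, S} → GG | Ga | PG | a | i | ii.
G: inherits non-unit rules of {G, P} → Ga | PG | a | i | ii.
P: inherits non-unit rules of {P} → Ga | PG | i.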